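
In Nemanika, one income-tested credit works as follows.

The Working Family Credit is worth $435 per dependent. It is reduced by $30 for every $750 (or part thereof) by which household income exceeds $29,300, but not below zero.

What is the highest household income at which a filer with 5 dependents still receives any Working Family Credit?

$83,300

Full credit = 5 × $435 = $2,175.
After 72 increments the reduction is 72 × $30 = $2,160, leaving $15; one more increment wipes it out. Increment 72 ends at excess 72 × $750 = $54,000, so the highest qualifying income is $29,300 + $54,000 = $83,300.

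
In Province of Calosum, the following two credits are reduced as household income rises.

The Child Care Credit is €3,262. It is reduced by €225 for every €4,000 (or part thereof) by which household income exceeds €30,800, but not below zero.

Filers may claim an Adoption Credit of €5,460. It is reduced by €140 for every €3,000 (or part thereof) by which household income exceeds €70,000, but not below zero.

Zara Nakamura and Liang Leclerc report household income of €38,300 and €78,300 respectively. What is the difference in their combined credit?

Zara (€38,300): Child Care Credit: income exceeds €30,800 by €7,500, which is 2 full-or-partial €4,000 increments; reduction = 2 × €225 = €450, leaving €2,812. Adoption Credit: €38,300 is at or below the €70,000 threshold, so the full €5,460 applies. total €2,812 + €5,460 = €8,272
Liang (€78,300): Child Care Credit: income exceeds €30,800 by €47,500, which is 12 full-or-partial €4,000 increments; reduction = 12 × €225 = €2,700, leaving €562. Adoption Credit: income exceeds €70,000 by €8,300, which is 3 full-or-partial €3,000 increments; reduction = 3 × €140 = €420, leaving €5,040. total €562 + €5,040 = €5,602
Difference: |€8,272 − €5,602| = €2,670.

€2,670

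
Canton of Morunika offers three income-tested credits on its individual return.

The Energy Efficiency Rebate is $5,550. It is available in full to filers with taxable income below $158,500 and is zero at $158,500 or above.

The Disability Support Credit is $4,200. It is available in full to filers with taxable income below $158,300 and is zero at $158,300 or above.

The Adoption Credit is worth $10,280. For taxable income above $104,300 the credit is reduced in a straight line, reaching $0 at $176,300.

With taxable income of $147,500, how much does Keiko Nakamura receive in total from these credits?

Energy Efficiency Rebate: $147,500 is below the $158,500 cutoff, so the full $5,550 applies.
Disability Support Credit: $147,500 is below the $158,300 cutoff, so the full $4,200 applies.
Adoption Credit: $147,500 is $43,200 into a $72,000 phase-out range, leaving 28,800/72,000 of the credit: $10,280 × 28,800/72,000 = $4,112.
Total: $5,550 + $4,200 + $4,112 = $13,862.

$13,862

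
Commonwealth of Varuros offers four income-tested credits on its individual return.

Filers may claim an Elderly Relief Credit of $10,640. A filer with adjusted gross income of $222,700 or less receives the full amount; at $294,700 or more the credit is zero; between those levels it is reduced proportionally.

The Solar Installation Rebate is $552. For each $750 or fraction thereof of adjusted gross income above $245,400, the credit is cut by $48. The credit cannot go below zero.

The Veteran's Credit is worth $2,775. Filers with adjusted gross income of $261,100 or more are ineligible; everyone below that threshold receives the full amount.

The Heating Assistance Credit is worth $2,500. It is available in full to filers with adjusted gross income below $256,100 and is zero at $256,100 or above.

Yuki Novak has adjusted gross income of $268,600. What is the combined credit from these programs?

$3,857

Elderly Relief Credit: $268,600 is $45,900 into a $72,000 phase-out range, leaving 26,100/72,000 of the credit: $10,640 × 26,100/72,000 = $3,857.
Solar Installation Rebate: income exceeds $245,400 by $23,200 → 31 increments × $48 = $1,488 ≥ base, so the credit is $0.
Veteran's Credit: $268,600 meets or exceeds the $261,100 cutoff, so the credit is $0.
Heating Assistance Credit: $268,600 meets or exceeds the $256,100 cutoff, so the credit is $0.
Total: $3,857 + $0 + $0 + $0 = $3,857.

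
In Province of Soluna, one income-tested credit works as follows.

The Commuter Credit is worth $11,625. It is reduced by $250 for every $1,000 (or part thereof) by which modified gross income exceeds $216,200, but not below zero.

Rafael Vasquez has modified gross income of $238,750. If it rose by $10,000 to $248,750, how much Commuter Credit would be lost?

At $238,750 — income exceeds $216,200 by $22,550, which is 23 full-or-partial $1,000 increments; reduction = 23 × $250 = $5,750, leaving $5,875.
At $248,750 — income exceeds $216,200 by $32,550, which is 33 full-or-partial $1,000 increments; reduction = 33 × $250 = $8,250, leaving $3,375.
Lost: $5,875 − $3,375 = $2,500.

$2,500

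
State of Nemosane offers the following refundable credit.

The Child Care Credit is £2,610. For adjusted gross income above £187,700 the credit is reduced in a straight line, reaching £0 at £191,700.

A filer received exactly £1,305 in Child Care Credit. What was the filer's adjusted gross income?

£1,305 is 1,305/2,610 of the full £2,610, so 1,305/2,610 of the £4,000 range has been used: income = £187,700 + £4,000 × 1,305/2,610 = £189,700.

£189,700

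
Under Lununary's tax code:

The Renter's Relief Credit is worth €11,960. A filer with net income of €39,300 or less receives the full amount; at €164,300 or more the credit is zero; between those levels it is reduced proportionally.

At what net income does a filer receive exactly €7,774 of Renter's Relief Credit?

€7,774 is 7,774/11,960 of the full €11,960, so 4,186/11,960 of the €125,000 range has been used: income = €39,300 + €125,000 × 4,186/11,960 = €83,050.

€83,050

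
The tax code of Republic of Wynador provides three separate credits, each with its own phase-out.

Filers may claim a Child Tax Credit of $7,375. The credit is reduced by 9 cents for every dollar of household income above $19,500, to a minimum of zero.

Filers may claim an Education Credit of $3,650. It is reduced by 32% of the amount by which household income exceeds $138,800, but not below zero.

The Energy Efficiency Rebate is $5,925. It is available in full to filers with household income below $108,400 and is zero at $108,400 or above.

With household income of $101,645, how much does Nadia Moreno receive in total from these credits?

$9,575

Child Tax Credit: 9% of the $82,145 excess over $19,500 is $7,393.05 ≥ base, so the credit is $0.
Education Credit: $101,645 is at or below the $138,800 threshold, so the full $3,650 applies.
Energy Efficiency Rebate: $101,645 is below the $108,400 cutoff, so the full $5,925 applies.
Total: $0 + $3,650 + $5,925 = $9,575.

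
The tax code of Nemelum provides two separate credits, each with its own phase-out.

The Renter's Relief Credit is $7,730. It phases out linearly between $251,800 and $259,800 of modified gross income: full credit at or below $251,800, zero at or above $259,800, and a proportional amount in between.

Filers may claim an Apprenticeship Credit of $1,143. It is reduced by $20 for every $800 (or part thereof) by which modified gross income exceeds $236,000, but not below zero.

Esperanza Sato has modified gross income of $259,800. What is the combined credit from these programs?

$543

Renter's Relief Credit: $259,800 is at or above $259,800, so the credit is $0.
Apprenticeship Credit: income exceeds $236,000 by $23,800, which is 30 full-or-partial $800 increments; reduction = 30 × $20 = $600, leaving $543.
Total: $0 + $543 = $543.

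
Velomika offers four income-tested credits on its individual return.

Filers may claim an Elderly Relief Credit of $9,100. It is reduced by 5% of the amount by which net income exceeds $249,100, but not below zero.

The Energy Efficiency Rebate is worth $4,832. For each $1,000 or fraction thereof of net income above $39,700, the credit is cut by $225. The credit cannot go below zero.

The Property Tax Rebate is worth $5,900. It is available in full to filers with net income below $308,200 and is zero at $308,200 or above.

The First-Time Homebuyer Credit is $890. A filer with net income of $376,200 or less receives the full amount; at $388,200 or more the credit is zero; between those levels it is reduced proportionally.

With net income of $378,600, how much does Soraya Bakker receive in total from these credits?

$3,337

Elderly Relief Credit: 5% of the $129,500 excess over $249,100 is $6,475; credit = $9,100 − $6,475 = $2,625.
Energy Efficiency Rebate: income exceeds $39,700 by $338,900 → 339 increments × $225 = $76,275 ≥ base, so the credit is $0.
Property Tax Rebate: $378,600 meets or exceeds the $308,200 cutoff, so the credit is $0.
First-Time Homebuyer Credit: $378,600 is $2,400 into a $12,000 phase-out range, leaving 9,600/12,000 of the credit: $890 × 9,600/12,000 = $712.
Total: $2,625 + $0 + $0 + $712 = $3,337.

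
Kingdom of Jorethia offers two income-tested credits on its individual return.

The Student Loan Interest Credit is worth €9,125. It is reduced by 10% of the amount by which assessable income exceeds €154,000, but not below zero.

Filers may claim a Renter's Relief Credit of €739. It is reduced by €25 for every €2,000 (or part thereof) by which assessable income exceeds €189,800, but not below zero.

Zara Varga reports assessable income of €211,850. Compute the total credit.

€3,779

Student Loan Interest Credit: 10% of the €57,850 excess over €154,000 is €5,785; credit = €9,125 − €5,785 = €3,340.
Renter's Relief Credit: income exceeds €189,800 by €22,050, which is 12 full-or-partial €2,000 increments; reduction = 12 × €25 = €300, leaving €439.
Total: €3,340 + €439 = €3,779.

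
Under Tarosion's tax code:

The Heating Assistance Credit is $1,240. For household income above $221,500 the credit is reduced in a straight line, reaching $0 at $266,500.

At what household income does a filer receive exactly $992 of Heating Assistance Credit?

$992 is 992/1,240 of the full $1,240, so 248/1,240 of the $45,000 range has been used: income = $221,500 + $45,000 × 248/1,240 = $230,500.

$230,500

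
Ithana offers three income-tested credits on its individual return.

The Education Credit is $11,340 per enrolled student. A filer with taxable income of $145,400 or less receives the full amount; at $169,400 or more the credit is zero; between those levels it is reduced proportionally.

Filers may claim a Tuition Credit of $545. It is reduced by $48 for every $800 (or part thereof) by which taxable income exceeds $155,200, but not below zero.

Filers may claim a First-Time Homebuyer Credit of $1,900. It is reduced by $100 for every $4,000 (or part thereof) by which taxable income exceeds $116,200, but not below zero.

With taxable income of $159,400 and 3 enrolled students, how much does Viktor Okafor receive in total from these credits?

Education Credit: base = 3 × $11,340 = $34,020. $159,400 is $14,000 into a $24,000 phase-out range, leaving 10,000/24,000 of the credit: $34,020 × 10,000/24,000 = $14,175.
Tuition Credit: income exceeds $155,200 by $4,200, which is 6 full-or-partial $800 increments; reduction = 6 × $48 = $288, leaving $257.
First-Time Homebuyer Credit: income exceeds $116,200 by $43,200, which is 11 full-or-partial $4,000 increments; reduction = 11 × $100 = $1,100, leaving $800.
Total: $14,175 + $257 + $800 = $15,232.

$15,232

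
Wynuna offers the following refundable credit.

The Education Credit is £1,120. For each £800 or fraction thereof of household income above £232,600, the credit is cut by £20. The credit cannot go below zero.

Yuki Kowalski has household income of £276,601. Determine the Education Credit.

Education Credit: income exceeds £232,600 by £44,001 → 56 increments × £20 = £1,120 ≥ base, so the credit is £0.

£0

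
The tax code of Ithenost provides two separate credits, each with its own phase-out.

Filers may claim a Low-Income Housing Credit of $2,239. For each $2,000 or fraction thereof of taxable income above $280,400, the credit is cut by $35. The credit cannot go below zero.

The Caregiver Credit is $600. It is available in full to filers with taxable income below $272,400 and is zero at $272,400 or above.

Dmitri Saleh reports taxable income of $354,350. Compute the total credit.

$944

Low-Income Housing Credit: income exceeds $280,400 by $73,950, which is 37 full-or-partial $2,000 increments; reduction = 37 × $35 = $1,295, leaving $944.
Caregiver Credit: $354,350 meets or exceeds the $272,400 cutoff, so the credit is $0.
Total: $944 + $0 = $944.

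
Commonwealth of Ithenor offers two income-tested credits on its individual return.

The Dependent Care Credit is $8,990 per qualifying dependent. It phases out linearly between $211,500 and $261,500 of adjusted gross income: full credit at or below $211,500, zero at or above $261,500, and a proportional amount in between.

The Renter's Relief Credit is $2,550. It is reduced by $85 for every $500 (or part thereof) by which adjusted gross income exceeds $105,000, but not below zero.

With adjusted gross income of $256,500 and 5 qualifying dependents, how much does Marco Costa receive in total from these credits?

Dependent Care Credit: base = 5 × $8,990 = $44,950. $256,500 is $45,000 into a $50,000 phase-out range, leaving 5,000/50,000 of the credit: $44,950 × 5,000/50,000 = $4,495.
Renter's Relief Credit: income exceeds $105,000 by $151,500 → 303 increments × $85 = $25,755 ≥ base, so the credit is $0.
Total: $4,495 + $0 = $4,495.

$4,495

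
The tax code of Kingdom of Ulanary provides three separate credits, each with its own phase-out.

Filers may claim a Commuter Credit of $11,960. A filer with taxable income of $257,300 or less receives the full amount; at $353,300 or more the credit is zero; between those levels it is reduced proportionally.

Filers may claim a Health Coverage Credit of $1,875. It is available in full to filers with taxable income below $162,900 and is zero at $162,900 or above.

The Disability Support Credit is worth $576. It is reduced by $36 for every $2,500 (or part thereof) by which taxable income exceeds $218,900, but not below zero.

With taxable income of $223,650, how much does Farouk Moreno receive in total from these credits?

$12,464

Commuter Credit: $223,650 is at or below the $257,300 threshold, so the full $11,960 applies.
Health Coverage Credit: $223,650 meets or exceeds the $162,900 cutoff, so the credit is $0.
Disability Support Credit: income exceeds $218,900 by $4,750, which is 2 full-or-partial $2,500 increments; reduction = 2 × $36 = $72, leaving $504.
Total: $11,960 + $0 + $504 = $12,464.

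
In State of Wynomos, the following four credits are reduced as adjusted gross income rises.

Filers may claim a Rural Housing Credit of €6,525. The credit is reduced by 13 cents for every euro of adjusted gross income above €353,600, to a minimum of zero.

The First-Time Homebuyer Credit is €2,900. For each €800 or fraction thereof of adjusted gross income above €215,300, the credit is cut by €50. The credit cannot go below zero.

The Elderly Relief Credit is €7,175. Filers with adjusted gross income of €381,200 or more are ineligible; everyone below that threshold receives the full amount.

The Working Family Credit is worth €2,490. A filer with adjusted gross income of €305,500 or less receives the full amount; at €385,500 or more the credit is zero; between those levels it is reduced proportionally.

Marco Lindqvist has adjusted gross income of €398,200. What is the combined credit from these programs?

€727

Rural Housing Credit: 13% of the €44,600 excess over €353,600 is €5,798; credit = €6,525 − €5,798 = €727.
First-Time Homebuyer Credit: income exceeds €215,300 by €182,900 → 229 increments × €50 = €11,450 ≥ base, so the credit is €0.
Elderly Relief Credit: €398,200 meets or exceeds the €381,200 cutoff, so the credit is €0.
Working Family Credit: €398,200 is at or above €385,500, so the credit is €0.
Total: €727 + €0 + €0 + €0 = €727.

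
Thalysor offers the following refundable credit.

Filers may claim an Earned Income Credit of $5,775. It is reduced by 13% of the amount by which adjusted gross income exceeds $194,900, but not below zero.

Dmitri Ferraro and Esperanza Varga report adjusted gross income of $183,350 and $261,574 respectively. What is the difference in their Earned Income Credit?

$5,775

Dmitri ($183,350): Earned Income Credit: $183,350 is at or below the $194,900 threshold, so the full $5,775 applies.
Esperanza ($261,574): Earned Income Credit: 13% of the $66,674 excess over $194,900 is $8,667.62 ≥ base, so the credit is $0.
Difference: |$5,775 − $0| = $5,775.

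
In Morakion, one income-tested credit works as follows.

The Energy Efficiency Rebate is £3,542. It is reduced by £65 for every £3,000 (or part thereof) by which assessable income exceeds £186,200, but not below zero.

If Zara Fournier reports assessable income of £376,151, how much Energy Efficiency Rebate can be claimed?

£0

Energy Efficiency Rebate: income exceeds £186,200 by £189,951 → 64 increments × £65 = £4,160 ≥ base, so the credit is £0.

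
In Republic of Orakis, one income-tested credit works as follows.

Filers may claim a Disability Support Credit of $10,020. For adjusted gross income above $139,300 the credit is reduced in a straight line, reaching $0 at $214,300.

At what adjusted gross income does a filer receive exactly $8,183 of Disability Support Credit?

$8,183 is 8,183/10,020 of the full $10,020, so 1,837/10,020 of the $75,000 range has been used: income = $139,300 + $75,000 × 1,837/10,020 = $153,050.

$153,050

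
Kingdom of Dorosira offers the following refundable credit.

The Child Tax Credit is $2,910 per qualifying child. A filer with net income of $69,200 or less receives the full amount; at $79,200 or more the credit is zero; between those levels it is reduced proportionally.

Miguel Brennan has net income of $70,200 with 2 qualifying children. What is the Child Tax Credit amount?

Child Tax Credit: base = 2 × $2,910 = $5,820. $70,200 is $1,000 into a $10,000 phase-out range, leaving 9,000/10,000 of the credit: $5,820 × 9,000/10,000 = $5,238.

$5,238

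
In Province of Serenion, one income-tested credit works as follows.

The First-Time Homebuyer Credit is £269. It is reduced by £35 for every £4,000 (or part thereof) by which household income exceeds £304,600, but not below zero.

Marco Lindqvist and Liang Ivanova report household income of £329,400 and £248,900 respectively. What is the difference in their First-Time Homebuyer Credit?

Marco (£329,400): First-Time Homebuyer Credit: income exceeds £304,600 by £24,800, which is 7 full-or-partial £4,000 increments; reduction = 7 × £35 = £245, leaving £24.
Liang (£248,900): First-Time Homebuyer Credit: £248,900 is at or below the £304,600 threshold, so the full £269 applies.
Difference: |£24 − £269| = £245.

£245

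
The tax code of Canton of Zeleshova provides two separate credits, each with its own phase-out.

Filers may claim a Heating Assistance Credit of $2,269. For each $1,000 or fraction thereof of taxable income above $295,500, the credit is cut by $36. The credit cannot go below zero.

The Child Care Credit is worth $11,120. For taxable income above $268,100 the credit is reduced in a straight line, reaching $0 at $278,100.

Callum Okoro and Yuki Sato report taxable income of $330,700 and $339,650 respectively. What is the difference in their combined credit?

$324

Callum ($330,700): Heating Assistance Credit: income exceeds $295,500 by $35,200, which is 36 full-or-partial $1,000 increments; reduction = 36 × $36 = $1,296, leaving $973. Child Care Credit: $330,700 is at or above $278,100, so the credit is $0. total $973 + $0 = $973
Yuki ($339,650): Heating Assistance Credit: income exceeds $295,500 by $44,150, which is 45 full-or-partial $1,000 increments; reduction = 45 × $36 = $1,620, leaving $649. Child Care Credit: $339,650 is at or above $278,100, so the credit is $0. total $649 + $0 = $649
Difference: |$973 − $649| = $324.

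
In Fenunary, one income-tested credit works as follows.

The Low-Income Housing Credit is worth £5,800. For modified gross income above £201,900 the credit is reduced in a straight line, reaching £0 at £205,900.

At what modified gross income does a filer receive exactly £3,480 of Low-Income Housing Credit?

£3,480 is 3,480/5,800 of the full £5,800, so 2,320/5,800 of the £4,000 range has been used: income = £201,900 + £4,000 × 2,320/5,800 = £203,500.

£203,500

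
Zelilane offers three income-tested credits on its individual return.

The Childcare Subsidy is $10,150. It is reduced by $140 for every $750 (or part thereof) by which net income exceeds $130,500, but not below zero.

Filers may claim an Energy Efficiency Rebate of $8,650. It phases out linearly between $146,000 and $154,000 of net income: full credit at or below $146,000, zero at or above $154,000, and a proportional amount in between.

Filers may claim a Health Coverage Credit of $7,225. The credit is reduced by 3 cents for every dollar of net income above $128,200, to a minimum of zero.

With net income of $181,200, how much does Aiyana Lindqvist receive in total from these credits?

$6,265

Childcare Subsidy: income exceeds $130,500 by $50,700, which is 68 full-or-partial $750 increments; reduction = 68 × $140 = $9,520, leaving $630.
Energy Efficiency Rebate: $181,200 is at or above $154,000, so the credit is $0.
Health Coverage Credit: 3% of the $53,000 excess over $128,200 is $1,590; credit = $7,225 − $1,590 = $5,635.
Total: $630 + $0 + $5,635 = $6,265.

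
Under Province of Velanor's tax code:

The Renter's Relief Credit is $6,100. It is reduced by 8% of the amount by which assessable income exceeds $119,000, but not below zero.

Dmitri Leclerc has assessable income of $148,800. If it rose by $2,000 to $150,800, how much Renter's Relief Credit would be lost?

$160

At $148,800 — 8% of the $29,800 excess over $119,000 is $2,384; credit = $6,100 − $2,384 = $3,716.
At $150,800 — 8% of the $31,800 excess over $119,000 is $2,544; credit = $6,100 − $2,544 = $3,556.
Lost: $3,716 − $3,556 = $160.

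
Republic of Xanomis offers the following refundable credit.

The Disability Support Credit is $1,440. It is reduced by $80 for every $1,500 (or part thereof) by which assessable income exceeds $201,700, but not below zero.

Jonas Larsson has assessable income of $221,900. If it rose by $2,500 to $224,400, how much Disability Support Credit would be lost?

At $221,900 — income exceeds $201,700 by $20,200, which is 14 full-or-partial $1,500 increments; reduction = 14 × $80 = $1,120, leaving $320.
At $224,400 — income exceeds $201,700 by $22,700, which is 16 full-or-partial $1,500 increments; reduction = 16 × $80 = $1,280, leaving $160.
Lost: $320 − $160 = $160.

$160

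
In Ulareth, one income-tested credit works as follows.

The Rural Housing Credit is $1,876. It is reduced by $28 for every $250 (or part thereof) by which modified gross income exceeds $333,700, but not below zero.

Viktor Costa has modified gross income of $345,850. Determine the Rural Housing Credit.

Rural Housing Credit: income exceeds $333,700 by $12,150, which is 49 full-or-partial $250 increments; reduction = 49 × $28 = $1,372, leaving $504.

$504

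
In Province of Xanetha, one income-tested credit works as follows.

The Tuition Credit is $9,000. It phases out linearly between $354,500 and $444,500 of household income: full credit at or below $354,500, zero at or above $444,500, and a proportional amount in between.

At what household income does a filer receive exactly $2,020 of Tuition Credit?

$2,020 is 2,020/9,000 of the full $9,000, so 6,980/9,000 of the $90,000 range has been used: income = $354,500 + $90,000 × 6,980/9,000 = $424,300.

$424,300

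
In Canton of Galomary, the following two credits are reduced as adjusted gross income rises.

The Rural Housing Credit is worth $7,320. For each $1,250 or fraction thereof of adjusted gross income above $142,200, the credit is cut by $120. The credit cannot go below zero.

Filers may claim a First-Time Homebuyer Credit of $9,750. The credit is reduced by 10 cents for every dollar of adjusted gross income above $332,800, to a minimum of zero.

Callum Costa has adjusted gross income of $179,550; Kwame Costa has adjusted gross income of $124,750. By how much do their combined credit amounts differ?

Callum ($179,550): Rural Housing Credit: income exceeds $142,200 by $37,350, which is 30 full-or-partial $1,250 increments; reduction = 30 × $120 = $3,600, leaving $3,720. First-Time Homebuyer Credit: $179,550 is at or below the $332,800 threshold, so the full $9,750 applies. total $3,720 + $9,750 = $13,470
Kwame ($124,750): Rural Housing Credit: $124,750 is at or below the $142,200 threshold, so the full $7,320 applies. First-Time Homebuyer Credit: $124,750 is at or below the $332,800 threshold, so the full $9,750 applies. total $7,320 + $9,750 = $17,070
Difference: |$13,470 − $17,070| = $3,600.

$3,600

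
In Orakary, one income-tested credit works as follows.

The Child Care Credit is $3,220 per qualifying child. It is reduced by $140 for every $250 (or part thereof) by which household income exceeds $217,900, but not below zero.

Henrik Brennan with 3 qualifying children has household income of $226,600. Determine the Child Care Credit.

Child Care Credit: base = 3 × $3,220 = $9,660. income exceeds $217,900 by $8,700, which is 35 full-or-partial $250 increments; reduction = 35 × $140 = $4,900, leaving $4,760.

$4,760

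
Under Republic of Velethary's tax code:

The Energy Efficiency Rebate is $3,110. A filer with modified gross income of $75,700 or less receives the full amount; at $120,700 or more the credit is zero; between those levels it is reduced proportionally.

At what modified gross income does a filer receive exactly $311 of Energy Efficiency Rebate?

$311 is 311/3,110 of the full $3,110, so 2,799/3,110 of the $45,000 range has been used: income = $75,700 + $45,000 × 2,799/3,110 = $116,200.

$116,200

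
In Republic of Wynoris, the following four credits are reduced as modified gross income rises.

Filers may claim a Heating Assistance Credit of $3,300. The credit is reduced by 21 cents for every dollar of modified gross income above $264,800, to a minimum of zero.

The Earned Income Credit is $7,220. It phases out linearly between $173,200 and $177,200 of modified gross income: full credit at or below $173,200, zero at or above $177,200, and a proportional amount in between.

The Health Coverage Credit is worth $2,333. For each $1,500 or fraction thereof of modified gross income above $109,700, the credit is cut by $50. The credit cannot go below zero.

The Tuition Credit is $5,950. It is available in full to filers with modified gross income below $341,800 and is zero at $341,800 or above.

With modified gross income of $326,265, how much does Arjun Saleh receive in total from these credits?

$5,950

Heating Assistance Credit: 21% of the $61,465 excess over $264,800 is $12,907.65 ≥ base, so the credit is $0.
Earned Income Credit: $326,265 is at or above $177,200, so the credit is $0.
Health Coverage Credit: income exceeds $109,700 by $216,565 → 145 increments × $50 = $7,250 ≥ base, so the credit is $0.
Tuition Credit: $326,265 is below the $341,800 cutoff, so the full $5,950 applies.
Total: $0 + $0 + $0 + $5,950 = $5,950.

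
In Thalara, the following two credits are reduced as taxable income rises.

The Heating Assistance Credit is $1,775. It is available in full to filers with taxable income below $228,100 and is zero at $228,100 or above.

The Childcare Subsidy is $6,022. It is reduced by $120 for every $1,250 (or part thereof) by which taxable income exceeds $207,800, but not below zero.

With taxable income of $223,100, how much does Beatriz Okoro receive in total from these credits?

$6,237

Heating Assistance Credit: $223,100 is below the $228,100 cutoff, so the full $1,775 applies.
Childcare Subsidy: income exceeds $207,800 by $15,300, which is 13 full-or-partial $1,250 increments; reduction = 13 × $120 = $1,560, leaving $4,462.
Total: $1,775 + $4,462 = $6,237.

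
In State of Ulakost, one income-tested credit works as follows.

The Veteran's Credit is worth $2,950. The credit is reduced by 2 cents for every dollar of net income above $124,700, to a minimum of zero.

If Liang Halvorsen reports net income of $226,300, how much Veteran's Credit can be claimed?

$918

Veteran's Credit: 2% of the $101,600 excess over $124,700 is $2,032; credit = $2,950 − $2,032 = $918.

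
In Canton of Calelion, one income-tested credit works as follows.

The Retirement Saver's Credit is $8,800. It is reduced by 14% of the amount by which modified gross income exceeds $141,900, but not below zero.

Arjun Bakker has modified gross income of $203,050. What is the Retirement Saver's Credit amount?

$239

Retirement Saver's Credit: 14% of the $61,150 excess over $141,900 is $8,561; credit = $8,800 − $8,561 = $239.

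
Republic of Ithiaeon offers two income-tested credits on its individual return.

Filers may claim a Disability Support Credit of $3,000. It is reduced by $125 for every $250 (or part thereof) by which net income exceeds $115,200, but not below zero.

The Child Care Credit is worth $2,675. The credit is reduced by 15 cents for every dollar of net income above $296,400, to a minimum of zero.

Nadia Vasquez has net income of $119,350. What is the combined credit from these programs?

Disability Support Credit: income exceeds $115,200 by $4,150, which is 17 full-or-partial $250 increments; reduction = 17 × $125 = $2,125, leaving $875.
Child Care Credit: $119,350 is at or below the $296,400 threshold, so the full $2,675 applies.
Total: $875 + $2,675 = $3,550.

$3,550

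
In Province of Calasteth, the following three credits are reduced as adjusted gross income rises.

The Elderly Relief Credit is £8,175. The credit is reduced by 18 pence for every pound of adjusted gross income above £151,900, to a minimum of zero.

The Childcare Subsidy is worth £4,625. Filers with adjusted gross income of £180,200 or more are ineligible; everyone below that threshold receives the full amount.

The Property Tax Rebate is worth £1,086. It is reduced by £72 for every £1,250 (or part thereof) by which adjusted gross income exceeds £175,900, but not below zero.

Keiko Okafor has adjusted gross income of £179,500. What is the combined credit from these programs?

£8,702

Elderly Relief Credit: 18% of the £27,600 excess over £151,900 is £4,968; credit = £8,175 − £4,968 = £3,207.
Childcare Subsidy: £179,500 is below the £180,200 cutoff, so the full £4,625 applies.
Property Tax Rebate: income exceeds £175,900 by £3,600, which is 3 full-or-partial £1,250 increments; reduction = 3 × £72 = £216, leaving £870.
Total: £3,207 + £4,625 + £870 = £8,702.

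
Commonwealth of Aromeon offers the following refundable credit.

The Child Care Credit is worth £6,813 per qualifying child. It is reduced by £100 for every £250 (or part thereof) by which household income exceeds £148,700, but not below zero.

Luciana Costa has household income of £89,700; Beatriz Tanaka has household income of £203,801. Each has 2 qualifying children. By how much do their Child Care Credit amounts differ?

£13,626

Luciana (£89,700): Child Care Credit: base = 2 × £6,813 = £13,626. £89,700 is at or below the £148,700 threshold, so the full £13,626 applies.
Beatriz (£203,801): Child Care Credit: base = 2 × £6,813 = £13,626. income exceeds £148,700 by £55,101 → 221 increments × £100 = £22,100 ≥ base, so the credit is £0.
Difference: |£13,626 − £0| = £13,626.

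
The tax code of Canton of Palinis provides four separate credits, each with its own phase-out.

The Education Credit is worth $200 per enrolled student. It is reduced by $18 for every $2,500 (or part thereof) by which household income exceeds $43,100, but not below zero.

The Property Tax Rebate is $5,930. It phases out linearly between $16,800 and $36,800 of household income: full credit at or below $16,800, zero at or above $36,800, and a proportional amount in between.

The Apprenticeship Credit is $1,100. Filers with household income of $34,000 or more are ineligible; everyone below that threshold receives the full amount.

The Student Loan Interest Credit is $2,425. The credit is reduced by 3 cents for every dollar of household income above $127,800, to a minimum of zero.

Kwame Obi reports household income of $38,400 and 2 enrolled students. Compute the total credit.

Education Credit: base = 2 × $200 = $400. $38,400 is at or below the $43,100 threshold, so the full $400 applies.
Property Tax Rebate: $38,400 is at or above $36,800, so the credit is $0.
Apprenticeship Credit: $38,400 meets or exceeds the $34,000 cutoff, so the credit is $0.
Student Loan Interest Credit: $38,400 is at or below the $127,800 threshold, so the full $2,425 applies.
Total: $400 + $0 + $0 + $2,425 = $2,825.

$2,825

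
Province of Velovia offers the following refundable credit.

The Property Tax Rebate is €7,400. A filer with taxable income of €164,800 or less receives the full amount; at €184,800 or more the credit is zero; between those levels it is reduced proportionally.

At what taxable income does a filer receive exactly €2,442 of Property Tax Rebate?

€2,442 is 2,442/7,400 of the full €7,400, so 4,958/7,400 of the €20,000 range has been used: income = €164,800 + €20,000 × 4,958/7,400 = €178,200.

€178,200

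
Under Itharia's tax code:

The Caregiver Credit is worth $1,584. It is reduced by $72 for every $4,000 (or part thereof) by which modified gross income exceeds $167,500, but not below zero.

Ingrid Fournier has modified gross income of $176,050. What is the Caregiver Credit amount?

Caregiver Credit: income exceeds $167,500 by $8,550, which is 3 full-or-partial $4,000 increments; reduction = 3 × $72 = $216, leaving $1,368.

$1,368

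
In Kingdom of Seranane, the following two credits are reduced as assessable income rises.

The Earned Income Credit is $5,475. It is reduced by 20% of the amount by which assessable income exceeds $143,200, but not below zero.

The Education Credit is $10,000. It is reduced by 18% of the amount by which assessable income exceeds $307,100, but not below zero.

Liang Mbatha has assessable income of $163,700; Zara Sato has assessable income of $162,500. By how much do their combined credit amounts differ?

Liang ($163,700): Earned Income Credit: 20% of the $20,500 excess over $143,200 is $4,100; credit = $5,475 − $4,100 = $1,375. Education Credit: $163,700 is at or below the $307,100 threshold, so the full $10,000 applies. total $1,375 + $10,000 = $11,375
Zara ($162,500): Earned Income Credit: 20% of the $19,300 excess over $143,200 is $3,860; credit = $5,475 − $3,860 = $1,615. Education Credit: $162,500 is at or below the $307,100 threshold, so the full $10,000 applies. total $1,615 + $10,000 = $11,615
Difference: |$11,375 − $11,615| = $240.

$240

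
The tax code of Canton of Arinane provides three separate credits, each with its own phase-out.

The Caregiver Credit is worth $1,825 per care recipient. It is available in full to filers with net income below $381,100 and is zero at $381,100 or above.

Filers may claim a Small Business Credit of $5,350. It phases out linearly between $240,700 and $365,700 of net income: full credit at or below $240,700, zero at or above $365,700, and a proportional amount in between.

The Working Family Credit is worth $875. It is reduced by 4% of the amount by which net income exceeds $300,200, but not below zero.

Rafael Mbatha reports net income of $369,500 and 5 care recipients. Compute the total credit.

$9,125

Caregiver Credit: base = 5 × $1,825 = $9,125. $369,500 is below the $381,100 cutoff, so the full $9,125 applies.
Small Business Credit: $369,500 is at or above $365,700, so the credit is $0.
Working Family Credit: 4% of the $69,300 excess over $300,200 is $2,772 ≥ base, so the credit is $0.
Total: $9,125 + $0 + $0 = $9,125.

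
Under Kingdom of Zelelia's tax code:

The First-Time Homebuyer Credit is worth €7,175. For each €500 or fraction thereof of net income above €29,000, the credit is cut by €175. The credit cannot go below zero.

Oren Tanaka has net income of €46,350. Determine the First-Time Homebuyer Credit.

€1,050

First-Time Homebuyer Credit: income exceeds €29,000 by €17,350, which is 35 full-or-partial €500 increments; reduction = 35 × €175 = €6,125, leaving €1,050.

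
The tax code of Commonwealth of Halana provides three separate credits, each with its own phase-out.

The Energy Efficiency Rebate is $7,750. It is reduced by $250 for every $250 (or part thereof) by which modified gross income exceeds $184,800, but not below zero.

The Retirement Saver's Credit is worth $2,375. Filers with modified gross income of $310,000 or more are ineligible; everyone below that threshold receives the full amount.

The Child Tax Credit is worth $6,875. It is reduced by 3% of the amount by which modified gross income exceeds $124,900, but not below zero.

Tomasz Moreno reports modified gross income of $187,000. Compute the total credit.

Energy Efficiency Rebate: income exceeds $184,800 by $2,200, which is 9 full-or-partial $250 increments; reduction = 9 × $250 = $2,250, leaving $5,500.
Retirement Saver's Credit: $187,000 is below the $310,000 cutoff, so the full $2,375 applies.
Child Tax Credit: 3% of the $62,100 excess over $124,900 is $1,863; credit = $6,875 − $1,863 = $5,012.
Total: $5,500 + $2,375 + $5,012 = $12,887.

$12,887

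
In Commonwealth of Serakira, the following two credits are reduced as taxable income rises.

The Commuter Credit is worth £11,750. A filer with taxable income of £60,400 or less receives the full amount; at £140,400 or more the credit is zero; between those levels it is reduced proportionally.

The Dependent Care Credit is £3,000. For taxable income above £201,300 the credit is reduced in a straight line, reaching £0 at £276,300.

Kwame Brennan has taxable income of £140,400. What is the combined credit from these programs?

Commuter Credit: £140,400 is at or above £140,400, so the credit is £0.
Dependent Care Credit: £140,400 is at or below the £201,300 threshold, so the full £3,000 applies.
Total: £0 + £3,000 = £3,000.

£3,000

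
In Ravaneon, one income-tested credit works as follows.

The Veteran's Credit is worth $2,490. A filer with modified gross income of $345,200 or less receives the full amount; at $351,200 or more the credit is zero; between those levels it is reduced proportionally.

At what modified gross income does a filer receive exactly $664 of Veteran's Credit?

$349,600

$664 is 664/2,490 of the full $2,490, so 1,826/2,490 of the $6,000 range has been used: income = $345,200 + $6,000 × 1,826/2,490 = $349,600.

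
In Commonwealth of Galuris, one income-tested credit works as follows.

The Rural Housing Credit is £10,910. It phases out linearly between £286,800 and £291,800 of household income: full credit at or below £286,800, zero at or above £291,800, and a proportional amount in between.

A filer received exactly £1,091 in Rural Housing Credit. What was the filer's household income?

£1,091 is 1,091/10,910 of the full £10,910, so 9,819/10,910 of the £5,000 range has been used: income = £286,800 + £5,000 × 9,819/10,910 = £291,300.

£291,300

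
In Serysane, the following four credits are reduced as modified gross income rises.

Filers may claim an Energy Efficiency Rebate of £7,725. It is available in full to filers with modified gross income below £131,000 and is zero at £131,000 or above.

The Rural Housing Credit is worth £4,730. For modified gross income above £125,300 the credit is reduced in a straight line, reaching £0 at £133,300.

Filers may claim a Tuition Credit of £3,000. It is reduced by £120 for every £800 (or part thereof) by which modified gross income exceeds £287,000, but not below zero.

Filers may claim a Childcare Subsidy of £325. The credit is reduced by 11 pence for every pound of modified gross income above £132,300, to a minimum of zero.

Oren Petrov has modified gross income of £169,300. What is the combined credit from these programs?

Energy Efficiency Rebate: £169,300 meets or exceeds the £131,000 cutoff, so the credit is £0.
Rural Housing Credit: £169,300 is at or above £133,300, so the credit is £0.
Tuition Credit: £169,300 is at or below the £287,000 threshold, so the full £3,000 applies.
Childcare Subsidy: 11% of the £37,000 excess over £132,300 is £4,070 ≥ base, so the credit is £0.
Total: £0 + £0 + £3,000 + £0 = £3,000.

£3,000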